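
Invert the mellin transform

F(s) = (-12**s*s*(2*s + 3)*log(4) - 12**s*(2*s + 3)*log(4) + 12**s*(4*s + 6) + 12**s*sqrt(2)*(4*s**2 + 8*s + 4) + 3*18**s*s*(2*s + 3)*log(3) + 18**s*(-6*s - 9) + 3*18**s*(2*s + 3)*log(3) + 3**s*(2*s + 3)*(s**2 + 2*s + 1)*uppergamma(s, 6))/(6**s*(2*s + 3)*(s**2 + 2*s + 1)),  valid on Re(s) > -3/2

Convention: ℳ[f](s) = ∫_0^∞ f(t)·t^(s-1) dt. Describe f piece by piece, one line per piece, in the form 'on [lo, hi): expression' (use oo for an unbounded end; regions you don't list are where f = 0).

on [0, 2): t**(3/2)
on [2, 3): t*log(t)
on [3, oo): exp(-2*t)

slice at 2, 3, transform all 3 pieces, and sum them
the [0, 2) slice contributes ∫ t**(3/2)·t^(s-1) dt
segment [2, 3) carries t*log(t); integrate it
over [3, ∞), the kernel integral of exp(-2*t) enters the sum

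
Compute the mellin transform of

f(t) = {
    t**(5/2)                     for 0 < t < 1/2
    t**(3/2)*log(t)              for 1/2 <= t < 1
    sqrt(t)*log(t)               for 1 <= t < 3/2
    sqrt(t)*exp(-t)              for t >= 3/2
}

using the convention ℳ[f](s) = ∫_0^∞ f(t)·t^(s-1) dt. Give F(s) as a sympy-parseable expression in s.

back out the shared t-power: t**2 on [0, 1/2); t*log(t) on [1/2, 1); log(t) on [1, 3/2); …
the 4 pieces separated at 1/2, 1, 3/2 each add one integral
piece [0, 1/2): integrate t**(5/2) against the kernel
∫ over [1/2, 1) of t**(3/2)*log(t)·t^(s-1) joins the sum
segment [1, 3/2) carries sqrt(t)*log(t); integrate it
[3/2, ∞) adds the kernel integral of sqrt(t)*exp(-t)

2**(-s - 3/2)*(2**(s + 3/2)*(2*s + 1)**2*(2*s + 5)*(8*s + (2*s + 1)**2 + 8)*uppergamma(s + 1/2, 3/2) + 2**(s + 7/2)*(-2*s - 5)*(2*s + 1)**2 + 2**(s + 7/2)*(2*s + 5)*(8*s + (2*s + 1)**2 + 8) + 3**(s + 1/2)*(2*s + 1)*(2*s + 5)*(-4*log(2) + 4*log(3))*(8*s + (2*s + 1)**2 + 8) - 8*3**(s + 1/2)*(2*s + 5)*(8*s + (2*s + 1)**2 + 8) + (2*s + 1)**3*(2*s + 5)*log(4) + 4*(2*s + 1)**2*(2*s + 5)*log(2) + (2*s + 1)**2*(8*s + 20) + (2*s + 1)**2*(8*s + (2*s + 1)**2 + 8))/((2*s + 1)**2*(2*s + 5)*(8*s + (2*s + 1)**2 + 8))
  Re(s) > -5/2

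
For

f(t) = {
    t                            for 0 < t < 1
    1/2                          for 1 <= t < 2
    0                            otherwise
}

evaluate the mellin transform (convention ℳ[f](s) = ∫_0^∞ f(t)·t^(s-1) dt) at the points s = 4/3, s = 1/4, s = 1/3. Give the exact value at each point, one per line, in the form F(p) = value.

F(4/3) = 3/56 + 3*2**(1/3)/4
F(1/4) = -6/5 + 2*2**(1/4)
F(1/3) = -3/4 + 3*2**(1/3)/2

integrate the 2 segments split at 1, then add the results
∫ t·t^(s-1) over [0, 1)
on [1, 2) integrate f = 1/2 against the kernel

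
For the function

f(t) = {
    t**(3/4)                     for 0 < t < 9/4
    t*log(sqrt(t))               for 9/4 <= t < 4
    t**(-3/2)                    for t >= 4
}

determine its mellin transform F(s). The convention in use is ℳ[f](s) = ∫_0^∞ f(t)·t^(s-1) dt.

undo the power substitution: t**(3/2) on [0, 3/2); t**2*log(t) on [3/2, 2); t**(-3) on [2, ∞)
the shared t-power comes off first: sqrt(t) on [0, 3/2); t*log(t) on [3/2, 2); t**(-4) on [2, ∞)
decompose at 9/4, 4; ℳ[f](s) sums the 3 pieces' integrals
∫ over [0, 9/4) of t**(3/4)·t^(s-1) joins the sum
the [9/4, 4) slice contributes ∫ t*log(sqrt(t))·t^(s-1) dt
piece [4, ∞): integrate t**(-3/2) against the kernel

(32*16**s*(2*s - 3)*(2*s + 1)*(4*s + 3)*log(2) + 32*16**s*(2*s - 3)*(4*s + 3)*log(2) - 16**s*(4*s + 3)*(4*s + (2*s + 1)**2 + 3) - 32*2**(4*s)*(2*s - 3)*(4*s + 3) + 18*3**(2*s)*(2*s - 3)*(4*s + 3) + 12*3**(2*s)*sqrt(6)*(2*s - 3)*(4*s + (2*s + 1)**2 + 3) + 9**s*(2*s - 3)*(2*s + 1)*(4*s + 3)*(-18*log(3) + 18*log(2)) + 9**s*(2*s - 3)*(4*s + 3)*(-18*log(3) + 18*log(2)))/(4*2**(2*s)*(2*s - 3)*(4*s + 3)*(4*s + (2*s + 1)**2 + 3))
  -3/4 < Re(s) < 3/2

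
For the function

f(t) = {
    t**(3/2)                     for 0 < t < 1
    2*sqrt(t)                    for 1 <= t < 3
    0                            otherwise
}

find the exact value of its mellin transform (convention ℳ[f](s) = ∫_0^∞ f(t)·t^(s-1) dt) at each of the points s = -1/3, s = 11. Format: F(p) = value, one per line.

F(-1/3) = -78/7 + 12*3**(1/6)
F(11) = -54/575 + 708588*sqrt(3)/23

breakpoints 1: one integral from each of the 2 segments
between 0 and 1 the integrand is t**(3/2)·t^(s-1)
∫ 2*sqrt(t)·t^(s-1) over [1, 3)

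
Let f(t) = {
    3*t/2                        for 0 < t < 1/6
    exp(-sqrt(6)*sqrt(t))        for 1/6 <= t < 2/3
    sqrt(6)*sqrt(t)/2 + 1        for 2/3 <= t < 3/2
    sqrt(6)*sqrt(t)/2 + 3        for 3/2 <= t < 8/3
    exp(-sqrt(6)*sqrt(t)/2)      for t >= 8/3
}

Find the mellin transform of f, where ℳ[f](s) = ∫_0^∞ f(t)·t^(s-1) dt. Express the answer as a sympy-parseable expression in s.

undo the common scale on t: 3*t on [0, 1/12); exp(-2*sqrt(3)*sqrt(t)) on [1/12, 1/3); sqrt(3)*sqrt(t) + 1 on [1/3, 3/4); …
the common scale on t comes off first: t on [0, 1/4); exp(-2*sqrt(t)) on [1/4, 1); sqrt(t) + 1 on [1, 9/4); …
remove the power substitution first: t**2 on [0, 1/2); exp(-2*t) on [1/2, 1); t + 1 on [1, 3/2); …
breakpoints 1/6, 2/3, 3/2, 8/3: one integral from each of the 5 segments
over [0, 1/6), the kernel integral of 3*t/2 enters the sum
∫ exp(-sqrt(6)*sqrt(t))·t^(s-1) over [1/6, 2/3)
segment 2/3 to 3/2 holds (sqrt(6)*sqrt(t)/2 + 1); add its integral
segment [3/2, 8/3) carries (sqrt(6)*sqrt(t)/2 + 3); integrate it
on [8/3, ∞): add ∫ exp(-sqrt(6)*sqrt(t)/2)·t^(s-1) dt

(40*2**(4*s)*s*(s + 1) + 12*2**(4*s)*(s + 1) + 8*2**(2*s)*s*(s + 1)*(2*s + 1)*uppergamma(2*s, 2) - 16*2**(2*s)*s*(s + 1) - 4*2**(2*s)*(s + 1) - 16*9**s*s*(s + 1) - 8*9**s*(s + 1) + 8*s*(s + 1)*(2*s + 1)*uppergamma(2*s, 1) - 8*s*(s + 1)*(2*s + 1)*uppergamma(2*s, 2) + s*(2*s + 1))/(4*6**s*s*(s + 1)*(2*s + 1))
  Re(s) > -1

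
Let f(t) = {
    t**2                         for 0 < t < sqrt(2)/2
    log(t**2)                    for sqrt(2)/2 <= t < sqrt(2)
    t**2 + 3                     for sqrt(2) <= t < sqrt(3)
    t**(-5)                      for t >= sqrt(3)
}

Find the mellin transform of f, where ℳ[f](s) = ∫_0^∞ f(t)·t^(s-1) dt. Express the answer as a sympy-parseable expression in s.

(-135*2**s*s**2*(s - 5)/2 + 27*2**s*s*(s/2 + 1)*(s - 5)*log(2) - 81*2**s*s*(s - 5) - 54*2**s*(s/2 + 1)*(s - 5) - sqrt(3)*6**(s/2)*s**2*(s/2 + 1) + 81*6**(s/2)*s**2*(s - 5) + 81*6**(s/2)*s*(s - 5) + 27*s**2*(s - 5)/4 + 27*s*(s/2 + 1)*(s - 5)*log(2) + (s - 5)*(27*s + 54))/(27*2**(s/2)*s**2*(s/2 + 1)*(s - 5))
  -2 < Re(s) < 5

remove the power substitution first: t on [0, 1/2); log(t) on [1/2, 2); t + 3 on [2, 3); …
treat the 4 regions marked off by sqrt(2)/2, sqrt(2), sqrt(3) separately and sum
for t in [0, sqrt(2)/2): the term is ∫ t**2·t^(s-1)
∫ log(t**2)·t^(s-1) over [sqrt(2)/2, sqrt(2))
on [sqrt(2), sqrt(3)): add ∫ (t**2 + 3)·t^(s-1) dt
for t in [sqrt(3), ∞): the term is ∫ t**(-5)·t^(s-1)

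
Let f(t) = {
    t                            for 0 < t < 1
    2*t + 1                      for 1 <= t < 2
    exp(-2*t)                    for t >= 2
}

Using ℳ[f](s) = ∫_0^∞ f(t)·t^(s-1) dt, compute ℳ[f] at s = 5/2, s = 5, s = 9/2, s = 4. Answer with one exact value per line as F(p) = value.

integrate the 3 segments split at 1, 2, then add the results
on [0, 1) integrate f = t against the kernel
segment [1, 2) carries (2*t + 1); integrate it
the [2, ∞) slice contributes ∫ exp(-2*t)·t^(s-1) dt

F(5/2) = (sqrt(2)*(105*sqrt(pi)*exp(4)*erfc(2) + 1540)/1120 + (-768 + 6912*sqrt(2))*exp(4)/1120)*exp(-4)
F(5) = 103*exp(-4)/4 + 821/30
F(9/2) = (sqrt(2)*(10395*sqrt(pi)*exp(4)*erfc(2) + 532620)/50688 + (-20480 + 770048*sqrt(2))*exp(4)/50688)*exp(-4)
F(4) = 71*exp(-4)/8 + 327/20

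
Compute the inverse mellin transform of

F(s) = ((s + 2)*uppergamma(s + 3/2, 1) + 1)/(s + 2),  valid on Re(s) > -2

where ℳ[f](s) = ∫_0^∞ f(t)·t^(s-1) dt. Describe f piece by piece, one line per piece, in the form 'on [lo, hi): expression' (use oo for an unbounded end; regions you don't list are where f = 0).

on [0, 1): t**2
on [1, oo): t**(3/2)*exp(-t)

remove the shared t-power first: t on [0, 1); sqrt(t)*exp(-t) on [1, ∞)
peel off the shared t-power: sqrt(t) on [0, 1); exp(-t) on [1, ∞)
the 2 pieces separated at 1 each add one integral
on [0, 1): add ∫ t**2·t^(s-1) dt
∫ t**(3/2)*exp(-t)·t^(s-1) over [1, ∞)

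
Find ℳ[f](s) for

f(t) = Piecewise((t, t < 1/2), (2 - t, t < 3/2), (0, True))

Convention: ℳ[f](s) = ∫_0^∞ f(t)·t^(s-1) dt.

decompose at 1/2; ℳ[f](s) sums the 2 pieces' integrals
segment 0 to 1/2 holds t; add its integral
∫ over [1/2, 3/2) of (2 - t)·t^(s-1) joins the sum

(3**s*s + 4*3**s - 2*s - 4)/(2*2**s*s*(s + 1))
  Re(s) > -1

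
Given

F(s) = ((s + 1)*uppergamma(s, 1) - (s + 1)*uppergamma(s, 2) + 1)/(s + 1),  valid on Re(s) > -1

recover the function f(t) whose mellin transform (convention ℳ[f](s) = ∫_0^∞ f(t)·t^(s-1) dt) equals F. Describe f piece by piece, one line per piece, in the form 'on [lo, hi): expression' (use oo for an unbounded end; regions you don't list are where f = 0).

f breaks at 1 into 2 integrals to sum
∫ over [0, 1) of t·t^(s-1) joins the sum
between 1 and 2 the integrand is exp(-t)·t^(s-1)

on [0, 1): t
on [1, 2): exp(-t)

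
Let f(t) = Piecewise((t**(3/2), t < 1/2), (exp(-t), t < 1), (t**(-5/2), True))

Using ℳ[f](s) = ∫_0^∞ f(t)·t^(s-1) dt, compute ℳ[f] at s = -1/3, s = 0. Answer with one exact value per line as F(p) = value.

f breaks at 1/2, 1 into 3 integrals to sum
[0, 1/2) adds the kernel integral of t**(3/2)
segment [1/2, 1) carries exp(-t); integrate it
the [1, ∞) slice contributes ∫ t**(-5/2)·t^(s-1) dt

F(-1/3) = -uppergamma(-1/3, 1) + 6/17 + 3*2**(5/6)/14 + uppergamma(-1/3, 1/2)
F(0) = Ei(-1) + sqrt(2)/6 + 2/5 - Ei(-1/2)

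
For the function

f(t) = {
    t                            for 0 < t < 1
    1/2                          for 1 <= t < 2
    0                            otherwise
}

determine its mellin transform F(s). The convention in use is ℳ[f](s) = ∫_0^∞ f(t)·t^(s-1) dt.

breakpoints 1: one integral from each of the 2 segments
over [0, 1), the kernel integral of t enters the sum
∫ over [1, 2) of 1/2·t^(s-1) joins the sum

(2**s*(s + 1) + s - 1)/(2*s*(s + 1))
  Re(s) > -1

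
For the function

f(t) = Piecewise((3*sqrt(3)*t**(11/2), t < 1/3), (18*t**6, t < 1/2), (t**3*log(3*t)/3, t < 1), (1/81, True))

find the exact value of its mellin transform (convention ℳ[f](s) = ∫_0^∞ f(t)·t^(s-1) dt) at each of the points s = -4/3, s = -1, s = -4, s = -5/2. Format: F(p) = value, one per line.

back out the shared t-power: 3*sqrt(3)*t**(7/2) on [0, 1/3); 18*t**4 on [1/3, 1/2); t*log(3*t)/3 on [1/2, 1); …
the shared t-power comes off first: 3*sqrt(3)*t**(3/2) on [0, 1/3); 18*t**2 on [1/3, 1/2); log(3*t)/(3*t) on [1/2, 1); …
reversing the common scale on t: t**(3/2) on [0, 1); 2*t**2 on [1, 3/2); log(t)/t on [3/2, 3); …
integrate the 4 segments split at 1/3, 1/2, 1, then add the results
segment 0 to 1/3 holds 3*sqrt(3)*t**(11/2); add its integral
over [1/3, 1/2), the kernel integral of 18*t**6 enters the sum
between 1/2 and 1 the integrand is t**3*log(3*t)/3·t^(s-1)
piece [1, ∞): integrate 1/81 against the kernel

F(-4/3) = -299/2700 - 2**(1/3)*log(3)/20 - 11*3**(1/3)/1575 + 2**(1/3)*log(2)/20 + 843*2**(1/3)/5600 + log(3)/5
F(-1) = log(2)/24 + 271/4860 + log(3)/8
F(-4) = log(6**(1/3)/2) + 365/162
F(-5/2) = -538/405 - sqrt(2)*log(3)/3 - 5*sqrt(3)/189 + sqrt(2)*log(2)/3 + 2*log(3)/3 + 83*sqrt(2)/84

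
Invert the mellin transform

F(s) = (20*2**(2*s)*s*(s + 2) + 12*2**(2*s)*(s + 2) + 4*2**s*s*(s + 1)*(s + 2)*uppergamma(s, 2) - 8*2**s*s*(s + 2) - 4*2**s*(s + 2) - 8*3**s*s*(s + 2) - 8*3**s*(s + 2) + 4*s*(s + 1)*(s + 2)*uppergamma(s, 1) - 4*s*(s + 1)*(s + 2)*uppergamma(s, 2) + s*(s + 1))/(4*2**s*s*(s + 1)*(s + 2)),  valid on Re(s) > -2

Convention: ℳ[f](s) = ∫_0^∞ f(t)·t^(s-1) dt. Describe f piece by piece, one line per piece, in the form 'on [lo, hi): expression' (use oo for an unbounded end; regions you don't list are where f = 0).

on [0, 1/2): t**2
on [1/2, 1): exp(-2*t)
on [1, 3/2): t + 1
on [3/2, 2): t + 3
on [2, oo): exp(-t)

the 5 pieces separated at 1/2, 1, 3/2, 2 each add one integral
segment [0, 1/2) carries t**2; integrate it
over [1/2, 1), the kernel integral of exp(-2*t) enters the sum
for t in [1, 3/2): the term is ∫ (t + 1)·t^(s-1)
piece [3/2, 2): integrate (t + 3) against the kernel
between 2 and ∞ the integrand is exp(-t)·t^(s-1)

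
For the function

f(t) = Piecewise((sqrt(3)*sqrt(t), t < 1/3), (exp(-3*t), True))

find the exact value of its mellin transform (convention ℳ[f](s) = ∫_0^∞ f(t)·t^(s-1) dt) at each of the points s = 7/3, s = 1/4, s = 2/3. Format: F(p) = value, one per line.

F(7/3) = 3**(2/3)*(6 + 17*uppergamma(7/3, 1))/459
F(1/4) = 3**(3/4)*(3*uppergamma(1/4, 1) + 4)/9
F(2/3) = 3**(1/3)*(7*uppergamma(2/3, 1) + 6)/21

invert the common scale on t to get sqrt(2)*sqrt(t) on [0, 1/2); exp(-2*t) on [1/2, ∞)
the common scale on t comes off first: sqrt(t) on [0, 1); exp(-t) on [1, ∞)
breakpoints 1/3: one integral from each of the 2 segments
for t in [0, 1/3): the term is ∫ sqrt(3)*sqrt(t)·t^(s-1)
[1/3, ∞) adds the kernel integral of exp(-3*t)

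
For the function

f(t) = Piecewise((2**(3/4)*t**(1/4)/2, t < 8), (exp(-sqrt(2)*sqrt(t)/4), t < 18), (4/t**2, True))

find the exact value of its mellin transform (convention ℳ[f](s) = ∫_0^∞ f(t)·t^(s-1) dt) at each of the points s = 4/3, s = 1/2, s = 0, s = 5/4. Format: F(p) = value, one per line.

peel off the common scale on t: t**(1/4) on [0, 4); exp(-sqrt(t)/2) on [4, 9); t**(-2) on [9, ∞)
strip the power substitution: sqrt(t) on [0, 2); exp(-t/2) on [2, 3); t**(-4) on [3, ∞)
the 3 pieces separated at 8, 18 each add one integral
the [0, 8) slice contributes ∫ 2**(3/4)*t**(1/4)/2·t^(s-1) dt
segment [8, 18) carries exp(-sqrt(2)*sqrt(t)/4); integrate it
for t in [18, ∞): the term is ∫ 4/t**2·t^(s-1)

F(4/3) = -32*uppergamma(8/3, 3/2) + 2**(1/3)*3**(2/3)/3 + 192*sqrt(2)/19 + 32*uppergamma(8/3, 1)
F(1/2) = -4*sqrt(2)*exp(-3/2) + 2*sqrt(2)/81 + 4*sqrt(2)*exp(-1) + 16/3
F(0) = 2*Ei(-3/2) + 1/162 - 2*Ei(-1) + 4*sqrt(2)
F(5/4) = -48*2**(1/4)*sqrt(3)*exp(-3/2) - 12*2**(3/4)*sqrt(pi)*erfc(sqrt(6)/2) + 8*2**(1/4)*sqrt(3)/27 + 12*2**(3/4)*sqrt(pi)*erfc(1) + 32*2**(1/4)/3 + 40*2**(3/4)*exp(-1)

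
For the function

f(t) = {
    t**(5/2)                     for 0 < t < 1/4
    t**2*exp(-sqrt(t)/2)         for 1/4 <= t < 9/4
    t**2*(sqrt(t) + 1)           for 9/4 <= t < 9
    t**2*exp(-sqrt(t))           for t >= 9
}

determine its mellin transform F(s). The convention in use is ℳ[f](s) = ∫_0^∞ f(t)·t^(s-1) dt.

(512*2**(4*s)*(s + 2)*(2*s + 5)*uppergamma(2*s + 4, 1/4) - 512*2**(4*s)*(s + 2)*(2*s + 5)*uppergamma(2*s + 4, 3/4) + 32*2**(2*s)*(s + 2)*(2*s + 5)*uppergamma(2*s + 4, 3) - 405*3**(2*s)*(s + 2) - 81*3**(2*s) + 10368*6**(2*s)*(s + 2) + 1296*6**(2*s) + s + 2)/(16*2**(2*s)*(s + 2)*(2*s + 5))
  Re(s) > -5/2

remove the shared t-power first: sqrt(t) on [0, 1/4); exp(-sqrt(t)/2) on [1/4, 9/4); sqrt(t) + 1 on [9/4, 9); …
back out the power substitution: t on [0, 1/2); exp(-t/2) on [1/2, 3/2); t + 1 on [3/2, 3); …
along the cuts 1/4, 9/4, 9, ℳ[f](s) splits into 4 integrals
between 0 and 1/4 the integrand is t**(5/2)·t^(s-1)
∫ t**2*exp(-sqrt(t)/2)·t^(s-1) over [1/4, 9/4)
segment [9/4, 9) carries t**2*(sqrt(t) + 1); integrate it
segment [9, ∞) carries t**2*exp(-sqrt(t)); integrate it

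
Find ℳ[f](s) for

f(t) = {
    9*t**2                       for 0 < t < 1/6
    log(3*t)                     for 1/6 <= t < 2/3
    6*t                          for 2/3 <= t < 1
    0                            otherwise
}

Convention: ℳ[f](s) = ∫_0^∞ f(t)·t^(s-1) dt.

peel off the common scale on t: 9*t**2/4 on [0, 1/3); log(3*t/2) on [1/3, 4/3); 3*t on [4/3, 2)
remove the common scale on t first: t**2 on [0, 1/2); log(t) on [1/2, 2); 2*t on [2, 3)
split f at 1/6, 2/3: ℳ[f](s) collects 3 kernel integrals
∫ over [0, 1/6) of 9*t**2·t^(s-1) joins the sum
[1/6, 2/3) adds the kernel integral of log(3*t)
the [2/3, 1) slice contributes ∫ 6*t·t^(s-1) dt

(-16*2**(2*s)*s**2*(s + 2) + 4*2**(2*s)*s*(s + 1)*(s + 2)*log(2) - 4*2**(2*s)*(s + 1)*(s + 2) + 24*6**s*s**2*(s + 2) + s**2*(s + 1) + 4*s*(s + 1)*(s + 2)*log(2) + 4*(s + 1)*(s + 2))/(4*6**s*s**2*(s + 1)*(s + 2))
  Re(s) > -2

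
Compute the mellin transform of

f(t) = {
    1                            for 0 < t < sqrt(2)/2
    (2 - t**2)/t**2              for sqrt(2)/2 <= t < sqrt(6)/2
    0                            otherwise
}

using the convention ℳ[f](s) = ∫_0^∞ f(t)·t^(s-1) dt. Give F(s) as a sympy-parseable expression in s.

(sqrt(2)/2)**s*(3**(s/2)*(s - 2) + 8*3**(s/2) - 6*s - 12)/(3*s*(s - 2))
  Re(s) > 0

strip the shared t-power: t on [0, sqrt(2)/2); (2 - t**2)/t on [sqrt(2)/2, sqrt(6)/2)
reversing the shared t-power: t**2 on [0, sqrt(2)/2); 2 - t**2 on [sqrt(2)/2, sqrt(6)/2)
strip the power substitution: t on [0, 1/2); 2 - t on [1/2, 3/2)
breakpoints sqrt(2)/2: one integral from each of the 2 segments
on [0, sqrt(2)/2) integrate f = 1 against the kernel
∫ over [sqrt(2)/2, sqrt(6)/2) of (2 - t**2)/t**2·t^(s-1) joins the sum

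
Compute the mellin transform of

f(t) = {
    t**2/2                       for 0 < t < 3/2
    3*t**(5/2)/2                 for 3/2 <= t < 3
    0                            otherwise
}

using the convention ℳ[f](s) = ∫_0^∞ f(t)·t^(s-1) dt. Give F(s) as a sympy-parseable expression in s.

breakpoints 3/2: one integral from each of the 2 segments
∫ over [0, 3/2) of t**2/2·t^(s-1) joins the sum
over [3/2, 3), the kernel integral of 3*t**(5/2)/2 enters the sum

(6*3**(s + 5/2)*(s + 2) + (3/2)**(s + 2)*(2*s + 5) - 6*(3/2)**(s + 5/2)*(s + 2))/(2*(s + 2)*(2*s + 5))
  Re(s) > -2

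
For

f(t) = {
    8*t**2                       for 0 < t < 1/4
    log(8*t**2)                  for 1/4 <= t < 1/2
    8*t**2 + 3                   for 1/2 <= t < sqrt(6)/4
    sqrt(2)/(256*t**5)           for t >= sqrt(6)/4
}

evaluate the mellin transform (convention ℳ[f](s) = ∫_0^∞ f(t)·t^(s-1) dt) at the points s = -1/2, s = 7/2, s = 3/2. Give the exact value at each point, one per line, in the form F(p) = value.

F(-1/2) = -4*6**(3/4)/3 - log(2**(2*sqrt(2) + 4)) - 10*sqrt(2)/3 + 2*2**(3/4)*3**(1/4)/297 + 50/3
F(7/2) = -373*sqrt(2)/4312 + log(2)/448 + 137/68992 + 2**(3/4)*3**(1/4)/288 + sqrt(2)*log(2)/56 + 81*6**(3/4)/1232
F(3/2) = -109*sqrt(2)/126 + 2**(3/4)*3**(1/4)/252 + log(2)/12 + 65/504 + sqrt(2)*log(2)/6 + 5*6**(3/4)/14

the common scale on t comes off first: 2*t**2 on [0, 1/2); log(2*t**2) on [1/2, 1); 2*t**2 + 3 on [1, sqrt(6)/2); …
undo the power substitution: 2*t on [0, 1/4); log(2*t) on [1/4, 1); 2*t + 3 on [1, 3/2); …
remove the common scale on t first: t on [0, 1/2); log(t) on [1/2, 2); t + 3 on [2, 3); …
f breaks at 1/4, 1/2, sqrt(6)/4 into 4 integrals to sum
segment [0, 1/4) carries 8*t**2; integrate it
∫ log(8*t**2)·t^(s-1) over [1/4, 1/2)
segment [1/2, sqrt(6)/4) carries (8*t**2 + 3); integrate it
segment sqrt(6)/4 to ∞ holds sqrt(2)/(256*t**5); add its integral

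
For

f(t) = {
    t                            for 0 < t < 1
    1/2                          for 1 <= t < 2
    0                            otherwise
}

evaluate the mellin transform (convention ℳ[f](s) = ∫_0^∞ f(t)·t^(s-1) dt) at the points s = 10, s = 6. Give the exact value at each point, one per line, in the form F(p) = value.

summing 2 kernel integrals split by 1 yields ℳ[f](s)
piece [0, 1): integrate t against the kernel
the [1, 2) slice contributes ∫ 1/2·t^(s-1) dt

F(10) = 11273/220
F(6) = 151/28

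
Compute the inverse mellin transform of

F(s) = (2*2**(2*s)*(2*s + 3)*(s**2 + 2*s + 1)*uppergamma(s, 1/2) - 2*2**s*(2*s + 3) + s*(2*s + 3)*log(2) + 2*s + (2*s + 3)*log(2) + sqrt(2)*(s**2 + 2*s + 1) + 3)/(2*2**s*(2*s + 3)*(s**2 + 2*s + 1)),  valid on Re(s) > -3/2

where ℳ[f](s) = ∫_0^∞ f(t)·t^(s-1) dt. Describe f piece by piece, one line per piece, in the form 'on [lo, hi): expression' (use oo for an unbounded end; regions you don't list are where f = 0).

summing 3 kernel integrals split by 1/2, 1 yields ℳ[f](s)
on [0, 1/2): add ∫ t**(3/2)·t^(s-1) dt
piece [1/2, 1): integrate t*log(t) against the kernel
on [1, ∞) integrate f = exp(-t/2) against the kernel

on [0, 1/2): t**(3/2)
on [1/2, 1): t*log(t)
on [1, oo): exp(-t/2)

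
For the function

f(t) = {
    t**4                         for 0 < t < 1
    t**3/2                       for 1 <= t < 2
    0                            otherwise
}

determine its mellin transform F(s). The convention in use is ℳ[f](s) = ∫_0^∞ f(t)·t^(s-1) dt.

strip the shared t-power: t**2 on [0, 1); t/2 on [1, 2)
peel off the shared t-power: 1 on [0, 1); 1/(2*t) on [1, 2)
reversing the shared t-power: t on [0, 1); 1/2 on [1, 2)
f breaks at 1 into 2 integrals to sum
segment [0, 1) carries t**4; integrate it
[1, 2) adds the kernel integral of t**3/2

(2**(s + 3)*(s + 4) + s + 2)/(2*(s + 3)*(s + 4))
  Re(s) > -4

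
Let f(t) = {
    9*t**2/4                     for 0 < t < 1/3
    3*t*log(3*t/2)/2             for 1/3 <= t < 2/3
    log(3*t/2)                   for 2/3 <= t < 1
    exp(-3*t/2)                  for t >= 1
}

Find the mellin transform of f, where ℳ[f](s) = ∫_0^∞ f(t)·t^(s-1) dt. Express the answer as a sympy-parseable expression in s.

reversing the common scale on t: t**2 on [0, 1/2); t*log(t) on [1/2, 1); log(t) on [1, 3/2); …
integrate the 4 segments split at 1/3, 2/3, 1, then add the results
between 0 and 1/3 the integrand is 9*t**2/4·t^(s-1)
over [1/3, 2/3), the kernel integral of 3*t*log(3*t/2)/2 enters the sum
[2/3, 1) adds the kernel integral of log(3*t/2)
∫ over [1, ∞) of exp(-3*t/2)·t^(s-1) joins the sum

(4*2**s*s**2*(s + 2)*(s**2 + 2*s + 1)*uppergamma(s, 3/2) - 4*2**s*s**2*(s + 2) + 4*2**s*(s + 2)*(s**2 + 2*s + 1) + 3**s*s*(s + 2)*(-4*log(2) + 4*log(3))*(s**2 + 2*s + 1) - 4*3**s*(s + 2)*(s**2 + 2*s + 1) + s**3*(s + 2)*log(4) + s**2*(s + 2)*log(4) + 2*s**2*(s + 2) + s**2*(s**2 + 2*s + 1))/(4*3**s*s**2*(s + 2)*(s**2 + 2*s + 1))
  Re(s) > -2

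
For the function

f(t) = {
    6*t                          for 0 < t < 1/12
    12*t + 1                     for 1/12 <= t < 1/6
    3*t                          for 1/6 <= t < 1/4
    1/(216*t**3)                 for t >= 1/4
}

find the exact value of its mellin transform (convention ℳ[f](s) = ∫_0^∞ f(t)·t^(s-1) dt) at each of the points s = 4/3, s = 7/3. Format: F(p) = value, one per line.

reversing the common scale on t: 2*t on [0, 1/4); 4*t + 1 on [1/4, 1/2); t on [1/2, 3/4); …
strip the common scale on t: t on [0, 1/2); 2*t + 1 on [1/2, 1); t/2 on [1, 3/2); …
f breaks at 1/12, 1/6, 1/4 into 4 integrals to sum
∫ over [0, 1/12) of 6*t·t^(s-1) joins the sum
segment 1/12 to 1/6 holds (12*t + 1); add its integral
the [1/6, 1/4) slice contributes ∫ 3*t·t^(s-1) dt
segment 1/4 to ∞ holds 1/(216*t**3); add its integral

F(4/3) = 2**(1/3)*3**(2/3)*(-405 + 629*3**(1/3) + 1170*2**(1/3))/30240
F(7/3) = 2**(1/3)*3**(2/3)*(-162 + 984*2**(1/3) + 1687*3**(1/3))/241920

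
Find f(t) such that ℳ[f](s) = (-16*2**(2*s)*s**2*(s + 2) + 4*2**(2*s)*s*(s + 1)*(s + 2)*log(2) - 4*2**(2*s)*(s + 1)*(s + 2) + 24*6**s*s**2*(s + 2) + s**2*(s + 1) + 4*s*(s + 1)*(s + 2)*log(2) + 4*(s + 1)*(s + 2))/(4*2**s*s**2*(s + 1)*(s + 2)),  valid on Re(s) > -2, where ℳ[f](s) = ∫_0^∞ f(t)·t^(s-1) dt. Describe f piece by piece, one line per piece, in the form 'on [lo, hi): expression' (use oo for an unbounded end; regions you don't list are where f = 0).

on [0, 1/2): t**2
on [1/2, 2): log(t)
on [2, 3): 2*t

breakpoints 1/2, 2: one integral from each of the 3 segments
on [0, 1/2): add ∫ t**2·t^(s-1) dt
for t in [1/2, 2): the term is ∫ log(t)·t^(s-1)
piece [2, 3): integrate 2*t against the kernel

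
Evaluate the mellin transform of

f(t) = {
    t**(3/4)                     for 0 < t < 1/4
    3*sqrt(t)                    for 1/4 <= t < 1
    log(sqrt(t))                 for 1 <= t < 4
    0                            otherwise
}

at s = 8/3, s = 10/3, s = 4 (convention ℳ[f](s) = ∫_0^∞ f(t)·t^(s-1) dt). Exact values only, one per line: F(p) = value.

invert the power substitution to get t**(3/2) on [0, 1/2); 3*t on [1/2, 1); log(t) on [1, 2)
summing 3 kernel integrals split by 1/4, 1 yields ℳ[f](s)
on [0, 1/4) integrate f = t**(3/4) against the kernel
for t in [1/4, 1): the term is ∫ 3*sqrt(t)·t^(s-1)
over [1, 4), the kernel integral of log(sqrt(t)) enters the sum

F(8/3) = -9*2**(1/3)/4 - 9*2**(2/3)/1216 + 3*2**(1/6)/1312 + 2475/2432 + 12*2**(1/3)*log(2)
F(10/3) = -72*2**(2/3)/25 - 9*2**(1/3)/2944 + 3*2**(5/6)/6272 + 3807/4600 + 96*2**(2/3)*log(2)/5
F(4) = -5609/768 + sqrt(2)/4864 + 64*log(2)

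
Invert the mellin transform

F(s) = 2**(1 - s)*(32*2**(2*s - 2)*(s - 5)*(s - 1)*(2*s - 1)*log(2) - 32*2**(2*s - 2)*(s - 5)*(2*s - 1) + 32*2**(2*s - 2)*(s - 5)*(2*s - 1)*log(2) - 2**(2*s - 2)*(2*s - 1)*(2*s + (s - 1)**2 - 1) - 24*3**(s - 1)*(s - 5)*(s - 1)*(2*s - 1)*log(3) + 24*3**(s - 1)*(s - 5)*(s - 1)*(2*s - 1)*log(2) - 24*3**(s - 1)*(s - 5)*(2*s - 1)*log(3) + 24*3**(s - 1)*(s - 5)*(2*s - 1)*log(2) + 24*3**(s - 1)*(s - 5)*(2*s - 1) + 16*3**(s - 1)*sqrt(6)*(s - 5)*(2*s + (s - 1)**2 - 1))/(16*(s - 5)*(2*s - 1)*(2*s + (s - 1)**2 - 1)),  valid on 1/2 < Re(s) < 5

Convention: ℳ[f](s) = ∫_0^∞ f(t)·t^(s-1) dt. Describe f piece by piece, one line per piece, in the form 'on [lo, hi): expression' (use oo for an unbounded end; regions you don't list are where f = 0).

the shared t-power comes off first: sqrt(t) on [0, 3/2); t*log(t) on [3/2, 2); t**(-4) on [2, ∞)
decompose at 3/2, 2; ℳ[f](s) sums the 3 pieces' integrals
for t in [0, 3/2): the term is ∫ 1/sqrt(t)·t^(s-1)
on [3/2, 2) integrate f = log(t) against the kernel
∫ over [2, ∞) of t**(-5)·t^(s-1) joins the sum

on [0, 3/2): 1/sqrt(t)
on [3/2, 2): log(t)
on [2, oo): t**(-5)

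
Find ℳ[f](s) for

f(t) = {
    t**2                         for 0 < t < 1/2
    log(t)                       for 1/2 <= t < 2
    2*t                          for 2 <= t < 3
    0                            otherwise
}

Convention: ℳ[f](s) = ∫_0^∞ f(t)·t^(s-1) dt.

treat the 3 regions marked off by 1/2, 2 separately and sum
over [0, 1/2), the kernel integral of t**2 enters the sum
the [1/2, 2) slice contributes ∫ log(t)·t^(s-1) dt
∫ over [2, 3) of 2*t·t^(s-1) joins the sum

(-16*2**(2*s)*s**2*(s + 2) + 4*2**(2*s)*s*(s + 1)*(s + 2)*log(2) - 4*2**(2*s)*(s + 1)*(s + 2) + 24*6**s*s**2*(s + 2) + s**2*(s + 1) + 4*s*(s + 1)*(s + 2)*log(2) + 4*(s + 1)*(s + 2))/(4*2**s*s**2*(s + 1)*(s + 2))
  Re(s) > -2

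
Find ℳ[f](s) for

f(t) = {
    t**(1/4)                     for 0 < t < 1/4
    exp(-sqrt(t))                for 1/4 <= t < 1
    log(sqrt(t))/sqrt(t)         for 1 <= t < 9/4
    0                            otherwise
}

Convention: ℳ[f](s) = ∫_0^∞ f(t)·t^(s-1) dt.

back out the power substitution: sqrt(t) on [0, 1/2); exp(-t) on [1/2, 1); log(t)/t on [1, 3/2)
breakpoints 1/4, 1: one integral from each of the 3 segments
segment 0 to 1/4 holds t**(1/4); add its integral
the [1/4, 1) slice contributes ∫ exp(-sqrt(t))·t^(s-1) dt
for t in [1, 9/4): the term is ∫ log(sqrt(t))/sqrt(t)·t^(s-1)

2**(1 - 2*s)*(4**s*(4*s + 1)*(4*s**2 - 4*s + 1)*uppergamma(2*s, 1/2) - 4**s*(4*s + 1)*(4*s**2 - 4*s + 1)*uppergamma(2*s, 1) + 4**s*(12*s + 3)/3 + 9**s*s*(4*s + 1)*(-4*log(2) + 4*log(3))/3 + 9**s*(-8*s - 2)/3 + 9**s*(4*s + 1)*(-2*log(3) + 2*log(2))/3 + sqrt(2)*(12*s**2 - 12*s + 3)/3)/((4*s + 1)*(4*s**2 - 4*s + 1))
  Re(s) > -1/4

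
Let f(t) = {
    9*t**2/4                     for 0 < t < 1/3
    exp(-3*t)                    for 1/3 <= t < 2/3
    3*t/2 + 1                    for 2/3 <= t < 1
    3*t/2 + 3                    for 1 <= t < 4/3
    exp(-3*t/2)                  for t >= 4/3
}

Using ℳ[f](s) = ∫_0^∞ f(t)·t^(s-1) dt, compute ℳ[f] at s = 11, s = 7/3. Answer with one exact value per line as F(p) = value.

F(11) = (1035541011*exp(2) + 5642265772*E + 31395128134656)*exp(-2)/101328084
F(7/3) = 3**(2/3)*(-14040*3**(1/3) - 5304*2**(1/3) - 1820*uppergamma(7/3, 2) + 105 + 1820*uppergamma(7/3, 1) + 7280*2**(1/3)*uppergamma(7/3, 2) + 54912*2**(2/3))/49140

remove the common scale on t first: t**2 on [0, 1/2); exp(-2*t) on [1/2, 1); t + 1 on [1, 3/2); …
summing 5 kernel integrals split by 1/3, 2/3, 1, 4/3 yields ℳ[f](s)
on [0, 1/3) integrate f = 9*t**2/4 against the kernel
segment [1/3, 2/3) carries exp(-3*t); integrate it
the [2/3, 1) slice contributes ∫ (3*t/2 + 1)·t^(s-1) dt
the [1, 4/3) slice contributes ∫ (3*t/2 + 3)·t^(s-1) dt
[4/3, ∞) adds the kernel integral of exp(-3*t/2)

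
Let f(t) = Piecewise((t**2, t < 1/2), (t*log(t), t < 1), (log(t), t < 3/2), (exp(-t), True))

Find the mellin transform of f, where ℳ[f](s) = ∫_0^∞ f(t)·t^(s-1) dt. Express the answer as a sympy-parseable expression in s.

(4*2**s*s**2*(s + 2)*(s**2 + 2*s + 1)*uppergamma(s, 3/2) - 4*2**s*s**2*(s + 2) + 4*2**s*(s + 2)*(s**2 + 2*s + 1) + 3**s*s*(s + 2)*(-4*log(2) + 4*log(3))*(s**2 + 2*s + 1) - 4*3**s*(s + 2)*(s**2 + 2*s + 1) + s**3*(s + 2)*log(4) + s**2*(s + 2)*log(4) + 2*s**2*(s + 2) + s**2*(s**2 + 2*s + 1))/(4*2**s*s**2*(s + 2)*(s**2 + 2*s + 1))
  Re(s) > -2

along the cuts 1/2, 1, 3/2, ℳ[f](s) splits into 4 integrals
on [0, 1/2): add ∫ t**2·t^(s-1) dt
between 1/2 and 1 the integrand is t*log(t)·t^(s-1)
on [1, 3/2) integrate f = log(t) against the kernel
segment [3/2, ∞) carries exp(-t); integrate it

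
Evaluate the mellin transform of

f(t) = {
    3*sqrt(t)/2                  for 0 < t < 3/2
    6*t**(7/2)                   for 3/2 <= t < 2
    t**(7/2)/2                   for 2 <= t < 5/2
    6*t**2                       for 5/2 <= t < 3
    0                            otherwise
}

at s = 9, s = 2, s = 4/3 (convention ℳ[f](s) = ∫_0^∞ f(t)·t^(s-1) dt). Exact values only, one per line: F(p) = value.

along the cuts 3/2, 2, 5/2, ℳ[f](s) splits into 4 integrals
for t in [0, 3/2): the term is ∫ 3*sqrt(t)/2·t^(s-1)
segment [3/2, 2) carries 6*t**(7/2); integrate it
∫ t**(7/2)/2·t^(s-1) over [2, 5/2)
between 5/2 and 3 the integrand is 6*t**2·t^(s-1)

F(9) = -27339687*sqrt(6)/972800 + 45056*sqrt(2)/25 + 9765625*sqrt(10)/8192 + 941906793/11264
F(2) = -3051*sqrt(6)/880 + 3125*sqrt(10)/704 + 32*sqrt(2) + 2013/32
F(4/3) = -225*2**(2/3)*5**(1/3)/16 - 6453*2**(1/6)*3**(5/6)/2552 + 1875*2**(1/6)*5**(5/6)/928 + 528*2**(5/6)/29 + 243*3**(1/3)/5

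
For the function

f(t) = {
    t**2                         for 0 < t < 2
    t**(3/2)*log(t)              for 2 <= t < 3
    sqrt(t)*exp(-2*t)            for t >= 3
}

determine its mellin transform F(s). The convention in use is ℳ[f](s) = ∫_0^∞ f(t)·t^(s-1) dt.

peel off the shared t-power: t**(3/2) on [0, 2); t*log(t) on [2, 3); exp(-2*t) on [3, ∞)
split f at 2, 3: ℳ[f](s) collects 3 kernel integrals
piece [0, 2): integrate t**2 against the kernel
∫ over [2, 3) of t**(3/2)*log(t)·t^(s-1) joins the sum
piece [3, ∞): integrate sqrt(t)*exp(-2*t) against the kernel

6**(1/2 - s)*(-4*12**(s + 1/2)*(s + 2)*(2*s + 1)*log(2) - 8*12**(s + 1/2)*(s + 2)*log(2) + 8*12**(s + 1/2)*(s + 2) + 2*12**(s + 1/2)*sqrt(2)*(8*s + (2*s + 1)**2 + 8) + 6*18**(s + 1/2)*(s + 2)*(2*s + 1)*log(3) - 12*18**(s + 1/2)*(s + 2) + 12*18**(s + 1/2)*(s + 2)*log(3) + 3**(s + 1/2)*(s + 2)*(8*s + (2*s + 1)**2 + 8)*uppergamma(s + 1/2, 6))/(6*(s + 2)*(8*s + (2*s + 1)**2 + 8))
  Re(s) > -2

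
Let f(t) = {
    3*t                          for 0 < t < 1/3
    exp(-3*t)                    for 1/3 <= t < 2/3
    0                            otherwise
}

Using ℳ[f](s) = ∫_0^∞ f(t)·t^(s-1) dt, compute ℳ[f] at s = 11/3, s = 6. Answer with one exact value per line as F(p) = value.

F(11/3) = 3**(1/3)*(-14*uppergamma(11/3, 2) + 3 + 14*uppergamma(11/3, 1))/1134
F(6) = (-6104 + exp(2) + 2282*E)*exp(-2)/5103

invert the common scale on t to get t on [0, 1); exp(-t) on [1, 2)
f breaks at 1/3 into 2 integrals to sum
∫ over [0, 1/3) of 3*t·t^(s-1) joins the sum
[1/3, 2/3) adds the kernel integral of exp(-3*t)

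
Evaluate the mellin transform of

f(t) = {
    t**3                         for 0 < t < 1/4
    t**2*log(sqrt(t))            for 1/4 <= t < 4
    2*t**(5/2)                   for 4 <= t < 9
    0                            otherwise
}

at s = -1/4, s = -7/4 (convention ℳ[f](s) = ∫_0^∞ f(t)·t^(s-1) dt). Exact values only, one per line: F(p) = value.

back out the shared t-power: t on [0, 1/4); log(sqrt(t)) on [1/4, 4); 2*sqrt(t) on [4, 9)
back out the power substitution: t**2 on [0, 1/2); log(t) on [1/2, 2); 2*t on [2, 3)
f breaks at 1/4, 4 into 3 integrals to sum
∫ over [0, 1/4) of t**3·t^(s-1) joins the sum
between 1/4 and 4 the integrand is t**2*log(sqrt(t))·t^(s-1)
over [4, 9), the kernel integral of 2*t**(5/2) enters the sum

F(-1/4) = sqrt(2)*(-1204015 + 357588*log(2) + 2794176*sqrt(6))/77616
F(-7/4) = sqrt(2)*(-277 + 180*log(2) + 120*sqrt(6))/30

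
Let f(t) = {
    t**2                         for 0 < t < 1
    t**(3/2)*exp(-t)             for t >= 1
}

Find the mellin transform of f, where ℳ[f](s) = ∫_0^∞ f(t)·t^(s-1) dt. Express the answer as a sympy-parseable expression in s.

remove the shared t-power first: t**(3/2) on [0, 1); t*exp(-t) on [1, ∞)
back out the shared t-power: sqrt(t) on [0, 1); exp(-t) on [1, ∞)
cuts at 1: linearity sums the 2 kernel integrals
the [0, 1) slice contributes ∫ t**2·t^(s-1) dt
on [1, ∞) integrate f = t**(3/2)*exp(-t) against the kernel

((s + 2)*uppergamma(s + 3/2, 1) + 1)/(s + 2)
  Re(s) > -2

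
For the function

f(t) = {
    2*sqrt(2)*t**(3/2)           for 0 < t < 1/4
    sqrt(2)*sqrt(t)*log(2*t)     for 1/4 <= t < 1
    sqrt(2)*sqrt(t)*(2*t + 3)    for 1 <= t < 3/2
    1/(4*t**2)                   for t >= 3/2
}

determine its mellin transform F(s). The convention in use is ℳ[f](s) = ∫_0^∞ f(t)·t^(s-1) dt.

2**(-s - 1/2)*(-270*2**(2*s + 1)*(s + 1/2)**2*(2*s - 4) + 54*2**(2*s + 1)*(s + 1/2)*(s + 3/2)*(2*s - 4)*log(2) - 162*2**(2*s + 1)*(s + 1/2)*(2*s - 4) - 54*2**(2*s + 1)*(s + 3/2)*(2*s - 4) - 4*sqrt(3)*6**(s + 1/2)*(s + 1/2)**2*(s + 3/2) + 324*6**(s + 1/2)*(s + 1/2)**2*(2*s - 4) + 162*6**(s + 1/2)*(s + 1/2)*(2*s - 4) + 27*(s + 1/2)**2*(2*s - 4) + 54*(s + 1/2)*(s + 3/2)*(2*s - 4)*log(2) + (2*s - 4)*(54*s + 81))/(54*2**s*(s + 1/2)**2*(s + 3/2)*(2*s - 4))
  -3/2 < Re(s) < 2

invert the common scale on t to get t**(3/2) on [0, 1/2); sqrt(t)*log(t) on [1/2, 2); sqrt(t)*(t + 3) on [2, 3); …
undo the shared t-power: t on [0, 1/2); log(t) on [1/2, 2); t + 3 on [2, 3); …
breakpoints 1/4, 1, 3/2: one integral from each of the 4 segments
on [0, 1/4): add ∫ 2*sqrt(2)*t**(3/2)·t^(s-1) dt
∫ over [1/4, 1) of sqrt(2)*sqrt(t)*log(2*t)·t^(s-1) joins the sum
for t in [1, 3/2): the term is ∫ sqrt(2)*sqrt(t)*(2*t + 3)·t^(s-1)
segment 3/2 to ∞ holds 1/(4*t**2); add its integral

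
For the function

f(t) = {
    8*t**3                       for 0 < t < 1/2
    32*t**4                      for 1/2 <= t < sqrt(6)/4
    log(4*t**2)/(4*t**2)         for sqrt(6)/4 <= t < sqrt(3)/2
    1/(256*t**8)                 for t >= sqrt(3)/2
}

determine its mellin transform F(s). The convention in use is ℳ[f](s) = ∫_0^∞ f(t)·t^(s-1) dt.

back out the common scale on t: t**3 on [0, 1); 2*t**4 on [1, sqrt(6)/2); log(t**2)/t**2 on [sqrt(6)/2, sqrt(3)); …
back out the power substitution: t**(3/2) on [0, 1); 2*t**2 on [1, 3/2); log(t)/t on [3/2, 3); …
along the cuts 1/2, sqrt(6)/4, sqrt(3)/2, ℳ[f](s) splits into 4 integrals
piece [0, 1/2): integrate 8*t**3 against the kernel
∫ 32*t**4·t^(s-1) over [1/2, sqrt(6)/4)
on [sqrt(6)/4, sqrt(3)/2) integrate f = log(4*t**2)/(4*t**2) against the kernel
segment sqrt(3)/2 to ∞ holds 1/(256*t**8); add its integral

(324*2**(s/2)*(s/2 - 4)*(s/2 + 2)*(s**2/4 - s + 1) - 324*2**(s/2)*(s/2 - 4)*(s + 3)*(s**2/4 - s + 1) - 54*3**(s/2)*s*(s/2 - 4)*(s/2 + 2)*(s + 3)*log(3) + 54*3**(s/2)*s*(s/2 - 4)*(s/2 + 2)*(s + 3)*log(2) - 108*3**(s/2)*(s/2 - 4)*(s/2 + 2)*(s + 3)*log(2) + 108*3**(s/2)*(s/2 - 4)*(s/2 + 2)*(s + 3) + 108*3**(s/2)*(s/2 - 4)*(s/2 + 2)*(s + 3)*log(3) + 729*3**(s/2)*(s/2 - 4)*(s + 3)*(s**2/4 - s + 1) + 27*6**(s/2)*s*(s/2 - 4)*(s/2 + 2)*(s + 3)*log(3) - 54*6**(s/2)*(s/2 - 4)*(s/2 + 2)*(s + 3)*log(3) - 54*6**(s/2)*(s/2 - 4)*(s/2 + 2)*(s + 3) - 2*6**(s/2)*(s/2 + 2)*(s + 3)*(s**2/4 - s + 1))/(324*2**(3*s/2)*(s/2 - 4)*(s/2 + 2)*(s + 3)*(s**2/4 - s + 1))
  -3 < Re(s) < 8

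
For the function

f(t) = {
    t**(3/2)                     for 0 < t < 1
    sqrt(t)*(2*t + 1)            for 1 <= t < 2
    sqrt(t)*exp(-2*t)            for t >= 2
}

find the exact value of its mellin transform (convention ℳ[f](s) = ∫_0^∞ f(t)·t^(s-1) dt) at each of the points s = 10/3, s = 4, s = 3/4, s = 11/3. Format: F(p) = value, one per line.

peel off the shared t-power: t on [0, 1); 2*t + 1 on [1, 2); exp(-2*t) on [2, ∞)
split f at 1, 2: ℳ[f](s) collects 3 kernel integrals
∫ t**(3/2)·t^(s-1) over [0, 1)
piece [1, 2): integrate sqrt(t)*(2*t + 1) against the kernel
segment [2, ∞) carries sqrt(t)*exp(-2*t); integrate it

F(10/3) = -312/667 + 2**(1/6)*uppergamma(23/6, 4)/16 + 5808*2**(5/6)/667
F(4) = (sqrt(2)*(10395*sqrt(pi)*exp(4)*erfc(2) + 532620)/50688 + (-20480 + 770048*sqrt(2))*exp(4)/50688)*exp(-4)
F(3/4) = -56/45 + 2**(3/4)*uppergamma(5/4, 4)/4 + 232*2**(1/4)/45
F(11/3) = -336/775 + 2**(5/6)*uppergamma(25/6, 4)/32 + 12576*2**(1/6)/775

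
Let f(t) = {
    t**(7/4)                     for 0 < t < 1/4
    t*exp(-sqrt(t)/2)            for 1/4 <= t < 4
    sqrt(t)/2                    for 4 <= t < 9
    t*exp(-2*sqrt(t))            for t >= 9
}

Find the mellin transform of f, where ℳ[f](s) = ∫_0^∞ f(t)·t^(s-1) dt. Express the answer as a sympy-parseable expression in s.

(36**s*(2*s + 1)*(4*s + 7)*uppergamma(2*s + 2, 6)/2 + sqrt(2)*36**s*(2*s + 1)/4 + 8*576**s*(2*s + 1)*(4*s + 7)*uppergamma(2*s + 2, 1/4) - 8*576**s*(2*s + 1)*(4*s + 7)*uppergamma(2*s + 2, 1) - 2*576**s*(4*s + 7) + 3*6**(4*s)*(4*s + 7))/(144**s*(2*s + 1)*(4*s + 7))
  Re(s) > -7/4

back out the power substitution: t**(7/2) on [0, 1/2); t**2*exp(-t/2) on [1/2, 2); t/2 on [2, 3); …
invert the shared t-power to get t**(3/2) on [0, 1/2); exp(-t/2) on [1/2, 2); 1/(2*t) on [2, 3); …
summing 4 kernel integrals split by 1/4, 4, 9 yields ℳ[f](s)
over [0, 1/4), the kernel integral of t**(7/4) enters the sum
segment 1/4 to 4 holds t*exp(-sqrt(t)/2); add its integral
segment [4, 9) carries sqrt(t)/2; integrate it
the [9, ∞) slice contributes ∫ t*exp(-2*sqrt(t))·t^(s-1) dt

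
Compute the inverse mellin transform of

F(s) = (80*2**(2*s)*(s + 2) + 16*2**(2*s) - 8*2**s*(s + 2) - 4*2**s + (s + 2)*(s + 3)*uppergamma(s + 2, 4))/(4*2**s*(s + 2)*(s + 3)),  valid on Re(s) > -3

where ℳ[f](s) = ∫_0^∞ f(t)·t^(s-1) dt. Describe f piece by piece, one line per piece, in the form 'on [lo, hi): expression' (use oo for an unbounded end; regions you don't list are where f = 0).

invert the shared t-power to get t on [0, 1); 2*t + 1 on [1, 2); exp(-2*t) on [2, ∞)
linearity at 1, 2 turns ℳ[f](s) into 3 summed integrals
segment 0 to 1 holds t**3; add its integral
segment 1 to 2 holds t**2*(2*t + 1); add its integral
piece [2, ∞): integrate t**2*exp(-2*t) against the kernel

on [0, 1): t**3
on [1, 2): t**2*(2*t + 1)
on [2, oo): t**2*exp(-2*t)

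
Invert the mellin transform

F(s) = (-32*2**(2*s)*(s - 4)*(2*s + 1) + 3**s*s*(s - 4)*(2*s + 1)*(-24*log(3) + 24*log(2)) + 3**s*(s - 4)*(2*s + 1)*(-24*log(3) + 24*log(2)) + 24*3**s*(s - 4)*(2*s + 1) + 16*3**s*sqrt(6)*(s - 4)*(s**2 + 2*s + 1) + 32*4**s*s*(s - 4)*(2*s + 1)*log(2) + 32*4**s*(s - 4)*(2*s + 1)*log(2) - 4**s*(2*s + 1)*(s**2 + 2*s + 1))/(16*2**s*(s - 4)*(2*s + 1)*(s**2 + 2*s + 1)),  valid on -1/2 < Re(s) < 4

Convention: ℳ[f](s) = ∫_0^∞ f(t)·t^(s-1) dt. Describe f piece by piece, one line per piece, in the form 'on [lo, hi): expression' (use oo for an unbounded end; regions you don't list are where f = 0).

breakpoints 3/2, 2: one integral from each of the 3 segments
segment [0, 3/2) carries sqrt(t); integrate it
over [3/2, 2), the kernel integral of t*log(t) enters the sum
between 2 and ∞ the integrand is t**(-4)·t^(s-1)

on [0, 3/2): sqrt(t)
on [3/2, 2): t*log(t)
on [2, oo): t**(-4)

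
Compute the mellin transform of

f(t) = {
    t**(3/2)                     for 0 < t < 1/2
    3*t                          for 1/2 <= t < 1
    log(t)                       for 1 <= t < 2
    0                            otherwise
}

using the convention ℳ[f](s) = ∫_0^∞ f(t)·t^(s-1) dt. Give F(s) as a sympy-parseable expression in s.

(-2*2**(2*s)*(s + 1)*(2*s + 3) + 6*2**s*s**2*(2*s + 3) + 2*2**s*(s + 1)*(2*s + 3) + 4**s*s*(s + 1)*(2*s + 3)*log(4) + sqrt(2)*s**2*(s + 1) - 3*s**2*(2*s + 3))/(2*2**s*s**2*(s + 1)*(2*s + 3))
  Re(s) > -3/2

along the cuts 1/2, 1, ℳ[f](s) splits into 3 integrals
the [0, 1/2) slice contributes ∫ t**(3/2)·t^(s-1) dt
on [1/2, 1) integrate f = 3*t against the kernel
on [1, 2): add ∫ log(t)·t^(s-1) dt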